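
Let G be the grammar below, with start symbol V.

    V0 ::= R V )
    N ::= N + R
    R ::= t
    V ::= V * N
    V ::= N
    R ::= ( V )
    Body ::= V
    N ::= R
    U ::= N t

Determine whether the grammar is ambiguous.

Unambiguous

Only V, N, R are reachable from V; ignoring the rest: V → V * N | N  ;  N → N + R | R  — a left-associative chain with R at the bottom. Each string factors uniquely by precedence.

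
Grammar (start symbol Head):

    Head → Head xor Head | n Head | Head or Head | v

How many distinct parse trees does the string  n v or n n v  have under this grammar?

Parse trees for n v or n n v:
  [Head n [Head [Head v] or [Head n [Head n [Head v]]]]]
  [Head [Head n [Head v]] or [Head n [Head n [Head v]]]]

2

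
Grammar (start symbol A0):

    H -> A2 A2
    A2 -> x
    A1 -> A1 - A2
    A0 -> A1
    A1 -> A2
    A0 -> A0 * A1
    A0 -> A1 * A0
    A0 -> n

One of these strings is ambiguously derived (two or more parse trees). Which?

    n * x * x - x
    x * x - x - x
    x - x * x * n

x * x - x - x

n * x * x - x: 1 tree
x * x - x - x: 2 trees
x - x * x * n: 1 tree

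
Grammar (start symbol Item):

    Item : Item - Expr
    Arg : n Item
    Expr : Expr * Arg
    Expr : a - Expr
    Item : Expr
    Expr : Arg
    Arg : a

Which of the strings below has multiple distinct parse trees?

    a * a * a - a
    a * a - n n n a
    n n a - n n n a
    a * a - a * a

n n a - n n n a

a * a * a - a: 1 tree
a * a - n n n a: 1 tree
n n a - n n n a: 4 trees
a * a - a * a: 1 tree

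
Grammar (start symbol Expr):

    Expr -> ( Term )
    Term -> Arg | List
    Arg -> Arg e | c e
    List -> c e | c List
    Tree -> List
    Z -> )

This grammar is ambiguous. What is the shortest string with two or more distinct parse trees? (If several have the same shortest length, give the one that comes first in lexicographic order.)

( c e )

length 4: ( c e ) has 2 parse trees

Two derivations of ( c e ):
  Expr ⇒ ( Term ) ⇒ ( Arg ) ⇒ ( c e )
  Expr ⇒ ( Term ) ⇒ ( List ) ⇒ ( c e )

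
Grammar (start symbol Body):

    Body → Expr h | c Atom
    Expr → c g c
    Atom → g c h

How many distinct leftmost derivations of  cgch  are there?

Parse trees for cgch:
  [Body [Expr c g c] h]
  [Body c [Atom g c h]]

2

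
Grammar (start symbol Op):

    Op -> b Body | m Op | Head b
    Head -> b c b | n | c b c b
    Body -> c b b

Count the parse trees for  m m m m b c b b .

Parse trees for m m m m b c b b:
  [Op m [Op m [Op m [Op m [Op b [Body c b b]]]]]]
  [Op m [Op m [Op m [Op m [Op [Head b c b] b]]]]]

2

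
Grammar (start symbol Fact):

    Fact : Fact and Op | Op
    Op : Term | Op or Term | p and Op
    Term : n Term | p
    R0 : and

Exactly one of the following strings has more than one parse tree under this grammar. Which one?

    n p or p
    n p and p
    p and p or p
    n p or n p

n p or p: 1 tree
n p and p: 1 tree
p and p or p: 3 trees
n p or n p: 1 tree

p and p or p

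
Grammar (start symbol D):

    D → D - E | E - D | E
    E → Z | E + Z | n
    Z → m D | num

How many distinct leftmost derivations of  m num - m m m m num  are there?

Parse trees for m num - m m m m num:
  [D [D [E [Z m [D [E [Z num]]]]]] - [E [Z m [D [E [Z m [D [E [Z m [D [E [Z m [D [E [Z num]]]]]]]]]]]]]]]
  [D [E [Z m [D [E [Z num]]]]] - [D [E [Z m [D [E [Z m [D [E [Z m [D [E [Z m [D [E [Z num]]]]]]]]]]]]]]]]
  [D [E [Z m [D [D [E [Z num]]] - [E [Z m [D [E [Z m [D [E [Z m [D [E [Z m [D [E [Z num]]]]]]]]]]]]]]]]]]
  [D [E [Z m [D [E [Z num]] - [D [E [Z m [D [E [Z m [D [E [Z m [D [E [Z m [D [E [Z num]]]]]]]]]]]]]]]]]]]

4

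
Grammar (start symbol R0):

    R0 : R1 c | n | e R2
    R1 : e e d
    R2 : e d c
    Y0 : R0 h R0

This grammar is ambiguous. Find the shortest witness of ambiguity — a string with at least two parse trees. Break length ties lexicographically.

length 1: no string has ≥2 trees
length 4: e e d c has 2 parse trees

Two derivations of e e d c:
  R0 ⇒ R1 c ⇒ e e d c
  R0 ⇒ e R2 ⇒ e e d c

e e d c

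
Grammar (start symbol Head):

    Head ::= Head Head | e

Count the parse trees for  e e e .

2

Parse trees for e e e:
  [Head [Head e] [Head [Head e] [Head e]]]
  [Head [Head [Head e] [Head e]] [Head e]]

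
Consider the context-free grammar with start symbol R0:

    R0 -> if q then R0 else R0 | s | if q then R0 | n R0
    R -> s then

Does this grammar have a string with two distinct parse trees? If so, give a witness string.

Ambiguous

Witness: if q then if q then s else s

Derivation 1: R0 ⇒ if q then R0 else R0 ⇒ if q then if q then R0 else R0 ⇒ if q then if q then s else R0 ⇒ if q then if q then s else s
Derivation 2: R0 ⇒ if q then R0 ⇒ if q then if q then R0 else R0 ⇒ if q then if q then s else R0 ⇒ if q then if q then s else s

Two distinct leftmost derivations for the same string.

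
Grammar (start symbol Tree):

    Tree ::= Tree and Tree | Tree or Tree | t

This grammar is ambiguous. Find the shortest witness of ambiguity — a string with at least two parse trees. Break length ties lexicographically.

t and t and t

length 1: no string has ≥2 trees
length 3: no string has ≥2 trees
length 5: t and t and t has 2 parse trees

Two derivations of t and t and t:
  Tree ⇒ Tree and Tree ⇒ Tree and Tree and Tree ⇒ t and Tree and Tree ⇒ t and t and Tree ⇒ t and t and t
  Tree ⇒ Tree and Tree ⇒ t and Tree ⇒ t and Tree and Tree ⇒ t and t and Tree ⇒ t and t and t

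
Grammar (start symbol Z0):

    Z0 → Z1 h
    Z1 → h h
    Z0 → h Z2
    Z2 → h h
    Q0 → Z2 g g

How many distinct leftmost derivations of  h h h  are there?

2

Parse trees for h h h:
  [Z0 [Z1 h h] h]
  [Z0 h [Z2 h h]]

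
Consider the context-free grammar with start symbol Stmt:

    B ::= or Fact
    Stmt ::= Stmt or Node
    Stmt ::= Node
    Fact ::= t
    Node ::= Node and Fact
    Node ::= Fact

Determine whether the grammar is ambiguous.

Unambiguous

Only Stmt, Node, Fact are reachable from Stmt; ignoring the rest: The grammar is stratified — Stmt handles 'or' (left-recursive), Node handles 'and', Fact atoms. Each operator has a fixed associativity and precedence level, so every string has one parse.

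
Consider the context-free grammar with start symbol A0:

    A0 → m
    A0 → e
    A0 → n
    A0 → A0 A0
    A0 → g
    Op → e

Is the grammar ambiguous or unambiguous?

Witness: e e e

Derivation 1: A0 ⇒ A0 A0 ⇒ e A0 ⇒ e A0 A0 ⇒ e e A0 ⇒ e e e
Derivation 2: A0 ⇒ A0 A0 ⇒ A0 A0 A0 ⇒ e A0 A0 ⇒ e e A0 ⇒ e e e

Two distinct leftmost derivations for the same string.

Ambiguous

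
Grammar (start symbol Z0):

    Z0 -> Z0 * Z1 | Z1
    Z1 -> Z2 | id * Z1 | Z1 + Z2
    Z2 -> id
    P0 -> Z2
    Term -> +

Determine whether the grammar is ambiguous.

Witness: id * id

Derivation 1: Z0 ⇒ Z0 * Z1 ⇒ Z1 * Z1 ⇒ Z2 * Z1 ⇒ id * Z1 ⇒ id * Z2 ⇒ id * id
Derivation 2: Z0 ⇒ Z1 ⇒ id * Z1 ⇒ id * Z2 ⇒ id * id

Two distinct leftmost derivations for the same string.

Ambiguous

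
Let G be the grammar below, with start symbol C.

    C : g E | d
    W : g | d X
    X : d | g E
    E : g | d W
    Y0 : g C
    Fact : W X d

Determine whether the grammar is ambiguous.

Unambiguous

Only C, W, X, E are reachable from C; ignoring the rest: Each reachable nonterminal has at most one production per leading terminal, and all productions are right-linear; the derivation is determined token-by-token.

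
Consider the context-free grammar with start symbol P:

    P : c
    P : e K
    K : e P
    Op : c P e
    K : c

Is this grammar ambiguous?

Unambiguous

(Op is unreachable from P, so its rules don't affect L(P).) Restricted to the reachable nonterminals, every rule has the form A → t or A → t B, and no two rules for the same A share a first terminal. The grammar encodes a DFA — one run per string.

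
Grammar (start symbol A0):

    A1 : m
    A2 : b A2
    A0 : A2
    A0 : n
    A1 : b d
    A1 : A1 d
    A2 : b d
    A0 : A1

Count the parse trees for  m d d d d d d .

1

Parse trees for m d d d d d d:
  [A0 [A1 [A1 [A1 [A1 [A1 [A1 [A1 m] d] d] d] d] d] d]]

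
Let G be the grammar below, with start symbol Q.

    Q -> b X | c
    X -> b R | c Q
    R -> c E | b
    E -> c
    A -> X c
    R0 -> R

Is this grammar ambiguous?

Only Q, X, R, E are reachable from Q; ignoring the rest: Each reachable nonterminal has at most one production per leading terminal, and all productions are right-linear; the derivation is determined token-by-token.

Unambiguous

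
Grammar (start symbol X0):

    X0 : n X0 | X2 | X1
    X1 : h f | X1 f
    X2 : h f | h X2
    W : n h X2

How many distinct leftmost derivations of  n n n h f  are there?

2

Parse trees for n n n h f:
  [X0 n [X0 n [X0 n [X0 [X2 h f]]]]]
  [X0 n [X0 n [X0 n [X0 [X1 h f]]]]]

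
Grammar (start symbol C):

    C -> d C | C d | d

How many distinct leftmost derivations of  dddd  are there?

8

Parse trees for dddd:
  [C d [C d [C d [C d]]]]
  [C d [C d [C [C d] d]]]
  [C d [C [C d [C d]] d]]
  [C d [C [C [C d] d] d]]
  [C [C d [C d [C d]]] d]
  [C [C d [C [C d] d]] d]
  [C [C [C d [C d]] d] d]
  [C [C [C [C d] d] d] d]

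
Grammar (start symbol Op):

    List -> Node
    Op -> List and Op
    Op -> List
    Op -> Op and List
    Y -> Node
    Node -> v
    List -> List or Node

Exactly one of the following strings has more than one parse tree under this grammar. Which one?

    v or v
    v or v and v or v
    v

v or v: 1 tree
v or v and v or v: 2 trees
v: 1 tree

v or v and v or v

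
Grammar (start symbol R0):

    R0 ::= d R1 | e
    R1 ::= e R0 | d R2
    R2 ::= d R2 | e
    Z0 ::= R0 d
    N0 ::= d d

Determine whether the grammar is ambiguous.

Unambiguous

(Z0, N0 are unreachable from R0, so their rules don't affect L(R0).) Each reachable nonterminal has at most one production per leading terminal, and all productions are right-linear; the derivation is determined token-by-token.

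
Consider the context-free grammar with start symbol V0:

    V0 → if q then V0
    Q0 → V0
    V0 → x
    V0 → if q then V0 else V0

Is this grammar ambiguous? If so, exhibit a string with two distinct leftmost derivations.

Witness: if q then if q then x else x

Derivation 1: V0 ⇒ if q then V0 ⇒ if q then if q then V0 else V0 ⇒ if q then if q then x else V0 ⇒ if q then if q then x else x
Derivation 2: V0 ⇒ if q then V0 else V0 ⇒ if q then if q then V0 else V0 ⇒ if q then if q then x else V0 ⇒ if q then if q then x else x

Two distinct leftmost derivations for the same string.

Ambiguous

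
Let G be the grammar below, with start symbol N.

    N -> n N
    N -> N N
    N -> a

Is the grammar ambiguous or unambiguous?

Ambiguous

Witness: a a a

Derivation 1: N ⇒ N N ⇒ N N N ⇒ a N N ⇒ a a N ⇒ a a a
Derivation 2: N ⇒ N N ⇒ a N ⇒ a N N ⇒ a a N ⇒ a a a

Two distinct leftmost derivations for the same string.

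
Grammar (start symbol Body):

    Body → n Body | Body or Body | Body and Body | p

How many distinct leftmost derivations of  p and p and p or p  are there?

Parse trees for p and p and p or p:
  [Body [Body [Body p] and [Body [Body p] and [Body p]]] or [Body p]]
  [Body [Body [Body [Body p] and [Body p]] and [Body p]] or [Body p]]
  [Body [Body p] and [Body [Body [Body p] and [Body p]] or [Body p]]]
  [Body [Body p] and [Body [Body p] and [Body [Body p] or [Body p]]]]
  [Body [Body [Body p] and [Body p]] and [Body [Body p] or [Body p]]]

5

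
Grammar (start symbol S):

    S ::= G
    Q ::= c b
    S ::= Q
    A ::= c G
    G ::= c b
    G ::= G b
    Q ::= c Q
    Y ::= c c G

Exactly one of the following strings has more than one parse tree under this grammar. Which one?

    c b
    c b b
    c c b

c b: 2 trees
c b b: 1 tree
c c b: 1 tree

c b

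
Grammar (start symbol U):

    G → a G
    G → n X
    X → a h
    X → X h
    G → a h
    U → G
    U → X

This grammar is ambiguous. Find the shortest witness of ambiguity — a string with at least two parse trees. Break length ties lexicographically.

length 2: a h has 2 parse trees

Two derivations of a h:
  U ⇒ G ⇒ a h
  U ⇒ X ⇒ a h

a h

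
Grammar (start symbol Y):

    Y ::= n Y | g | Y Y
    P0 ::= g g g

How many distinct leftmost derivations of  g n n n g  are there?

1

Parse trees for g n n n g:
  [Y [Y g] [Y n [Y n [Y n [Y g]]]]]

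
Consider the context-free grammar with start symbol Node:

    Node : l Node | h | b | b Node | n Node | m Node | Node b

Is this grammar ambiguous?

Ambiguous

Witness: b b

Derivation 1: Node ⇒ b Node ⇒ b b
Derivation 2: Node ⇒ Node b ⇒ b b

Two distinct leftmost derivations for the same string.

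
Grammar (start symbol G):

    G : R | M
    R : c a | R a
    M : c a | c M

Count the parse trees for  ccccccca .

1

Parse trees for ccccccca:
  [G [M c [M c [M c [M c [M c [M c [M c a]]]]]]]]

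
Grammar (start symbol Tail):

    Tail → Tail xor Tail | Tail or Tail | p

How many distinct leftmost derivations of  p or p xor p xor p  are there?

Parse trees for p or p xor p xor p:
  [Tail [Tail [Tail p] or [Tail p]] xor [Tail [Tail p] xor [Tail p]]]
  [Tail [Tail [Tail [Tail p] or [Tail p]] xor [Tail p]] xor [Tail p]]
  [Tail [Tail [Tail p] or [Tail [Tail p] xor [Tail p]]] xor [Tail p]]
  [Tail [Tail p] or [Tail [Tail p] xor [Tail [Tail p] xor [Tail p]]]]
  [Tail [Tail p] or [Tail [Tail [Tail p] xor [Tail p]] xor [Tail p]]]

5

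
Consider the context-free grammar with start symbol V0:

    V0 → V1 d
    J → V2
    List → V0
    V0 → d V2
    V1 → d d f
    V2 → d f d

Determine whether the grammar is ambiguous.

Witness: d d f d

Derivation 1: V0 ⇒ V1 d ⇒ d d f d
Derivation 2: V0 ⇒ d V2 ⇒ d d f d

Two distinct leftmost derivations for the same string.

Ambiguous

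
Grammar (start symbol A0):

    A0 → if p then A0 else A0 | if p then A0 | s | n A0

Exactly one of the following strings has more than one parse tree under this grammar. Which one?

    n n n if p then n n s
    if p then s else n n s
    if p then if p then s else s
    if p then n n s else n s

n n n if p then n n s: 1 tree
if p then s else n n s: 1 tree
if p then if p then s else s: 2 trees
if p then n n s else n s: 1 tree

if p then if p then s else s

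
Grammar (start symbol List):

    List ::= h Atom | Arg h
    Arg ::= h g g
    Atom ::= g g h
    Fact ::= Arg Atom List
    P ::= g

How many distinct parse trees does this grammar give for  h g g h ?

Parse trees for h g g h:
  [List h [Atom g g h]]
  [List [Arg h g g] h]

2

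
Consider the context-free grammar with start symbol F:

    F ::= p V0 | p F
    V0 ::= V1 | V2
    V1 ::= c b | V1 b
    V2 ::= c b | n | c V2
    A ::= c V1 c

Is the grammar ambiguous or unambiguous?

Ambiguous

Witness: p c b

Derivation 1: F ⇒ p V0 ⇒ p V1 ⇒ p c b
Derivation 2: F ⇒ p V0 ⇒ p V2 ⇒ p c b

Two distinct leftmost derivations for the same string.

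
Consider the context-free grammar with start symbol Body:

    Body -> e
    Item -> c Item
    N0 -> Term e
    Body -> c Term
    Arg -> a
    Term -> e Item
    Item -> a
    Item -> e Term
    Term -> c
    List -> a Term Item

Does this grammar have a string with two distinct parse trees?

(N0, Arg, List are unreachable from Body, so their rules don't affect L(Body).) The reachable rules are right-linear with at most one rule per (nonterminal, next-terminal) pair. Each input token forces the next rule, so parsing is deterministic.

Unambiguous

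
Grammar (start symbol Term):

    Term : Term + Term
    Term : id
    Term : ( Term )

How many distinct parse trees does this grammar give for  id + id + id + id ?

5

Parse trees for id + id + id + id:
  [Term [Term id] + [Term [Term id] + [Term [Term id] + [Term id]]]]
  [Term [Term id] + [Term [Term [Term id] + [Term id]] + [Term id]]]
  [Term [Term [Term id] + [Term id]] + [Term [Term id] + [Term id]]]
  [Term [Term [Term id] + [Term [Term id] + [Term id]]] + [Term id]]
  [Term [Term [Term [Term id] + [Term id]] + [Term id]] + [Term id]]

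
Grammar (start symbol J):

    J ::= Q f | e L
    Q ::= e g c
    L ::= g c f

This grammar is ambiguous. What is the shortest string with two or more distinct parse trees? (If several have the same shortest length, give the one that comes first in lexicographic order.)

e g c f

length 4: e g c f has 2 parse trees

Two derivations of e g c f:
  J ⇒ Q f ⇒ e g c f
  J ⇒ e L ⇒ e g c f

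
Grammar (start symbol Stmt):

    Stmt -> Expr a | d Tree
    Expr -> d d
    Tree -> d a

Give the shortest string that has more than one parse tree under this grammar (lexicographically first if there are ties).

length 3: d d a has 2 parse trees

Two derivations of d d a:
  Stmt ⇒ Expr a ⇒ d d a
  Stmt ⇒ d Tree ⇒ d d a

d d a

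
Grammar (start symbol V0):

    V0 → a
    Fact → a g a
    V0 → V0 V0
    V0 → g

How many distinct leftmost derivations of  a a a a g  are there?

14

Parse trees for a a a a g (showing first 6 of 14):
  [V0 [V0 a] [V0 [V0 a] [V0 [V0 a] [V0 [V0 a] [V0 g]]]]]
  [V0 [V0 a] [V0 [V0 a] [V0 [V0 [V0 a] [V0 a]] [V0 g]]]]
  [V0 [V0 a] [V0 [V0 [V0 a] [V0 a]] [V0 [V0 a] [V0 g]]]]
  [V0 [V0 a] [V0 [V0 [V0 a] [V0 [V0 a] [V0 a]]] [V0 g]]]
  [V0 [V0 a] [V0 [V0 [V0 [V0 a] [V0 a]] [V0 a]] [V0 g]]]
  [V0 [V0 [V0 a] [V0 a]] [V0 [V0 a] [V0 [V0 a] [V0 g]]]]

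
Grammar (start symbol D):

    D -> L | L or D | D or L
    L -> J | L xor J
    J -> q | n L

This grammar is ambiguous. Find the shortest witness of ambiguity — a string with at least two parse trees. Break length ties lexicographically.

length 1: no string has ≥2 trees
length 2: no string has ≥2 trees
length 3: q or q has 2 parse trees

Two derivations of q or q:
  D ⇒ L or D ⇒ J or D ⇒ q or D ⇒ q or L ⇒ q or J ⇒ q or q
  D ⇒ D or L ⇒ L or L ⇒ J or L ⇒ q or L ⇒ q or J ⇒ q or q

q or q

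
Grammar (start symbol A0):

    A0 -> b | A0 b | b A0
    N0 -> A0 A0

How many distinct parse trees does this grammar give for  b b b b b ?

Parse trees for b b b b b (showing first 6 of 16):
  [A0 [A0 [A0 [A0 [A0 b] b] b] b] b]
  [A0 [A0 [A0 [A0 b [A0 b]] b] b] b]
  [A0 [A0 [A0 b [A0 [A0 b] b]] b] b]
  [A0 [A0 [A0 b [A0 b [A0 b]]] b] b]
  [A0 [A0 b [A0 [A0 [A0 b] b] b]] b]
  [A0 [A0 b [A0 [A0 b [A0 b]] b]] b]

16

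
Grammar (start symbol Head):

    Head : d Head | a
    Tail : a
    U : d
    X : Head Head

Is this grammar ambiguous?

Only Head is reachable from Head; ignoring the rest: Restricted to the reachable nonterminals, every rule has the form A → t or A → t B, and no two rules for the same A share a first terminal. The grammar encodes a DFA — one run per string.

Unambiguous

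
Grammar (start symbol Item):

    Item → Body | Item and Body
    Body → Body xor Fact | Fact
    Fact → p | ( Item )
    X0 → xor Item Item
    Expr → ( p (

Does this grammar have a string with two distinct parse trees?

Unambiguous

(X0, Expr are unreachable from Item, so their rules don't affect L(Item).) This is a standard precedence ladder (Item over Body over Fact), with each level left-recursive on its own operator ('and' at Item, 'xor' at Body). That structure is LR(1), hence unambiguous.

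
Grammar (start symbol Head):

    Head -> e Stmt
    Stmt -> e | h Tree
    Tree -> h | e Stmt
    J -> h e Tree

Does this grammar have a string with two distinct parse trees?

Only Head, Stmt, Tree are reachable from Head; ignoring the rest: Restricted to the reachable nonterminals, every rule has the form A → t or A → t B, and no two rules for the same A share a first terminal. The grammar encodes a DFA — one run per string.

Unambiguous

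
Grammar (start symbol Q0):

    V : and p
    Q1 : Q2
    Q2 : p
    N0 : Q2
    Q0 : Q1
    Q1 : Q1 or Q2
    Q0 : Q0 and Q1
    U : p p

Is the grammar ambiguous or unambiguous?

(V, N0, U are unreachable from Q0, so their rules don't affect L(Q0).) This is a standard precedence ladder (Q0 over Q1 over Q2), with each level left-recursive on its own operator ('and' at Q0, 'or' at Q1). That structure is LR(1), hence unambiguous.

Unambiguous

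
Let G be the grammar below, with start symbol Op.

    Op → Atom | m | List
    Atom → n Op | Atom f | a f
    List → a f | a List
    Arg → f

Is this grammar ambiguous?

Witness: a f

Derivation 1: Op ⇒ Atom ⇒ a f
Derivation 2: Op ⇒ List ⇒ a f

Two distinct leftmost derivations for the same string.

Ambiguous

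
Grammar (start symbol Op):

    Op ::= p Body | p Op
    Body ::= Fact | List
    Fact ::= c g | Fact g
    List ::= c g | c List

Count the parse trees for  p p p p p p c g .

2

Parse trees for p p p p p p c g:
  [Op p [Op p [Op p [Op p [Op p [Op p [Body [Fact c g]]]]]]]]
  [Op p [Op p [Op p [Op p [Op p [Op p [Body [List c g]]]]]]]]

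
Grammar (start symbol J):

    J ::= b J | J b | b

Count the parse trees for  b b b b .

8

Parse trees for b b b b:
  [J b [J b [J b [J b]]]]
  [J b [J b [J [J b] b]]]
  [J b [J [J b [J b]] b]]
  [J b [J [J [J b] b] b]]
  [J [J b [J b [J b]]] b]
  [J [J b [J [J b] b]] b]
  [J [J [J b [J b]] b] b]
  [J [J [J [J b] b] b] b]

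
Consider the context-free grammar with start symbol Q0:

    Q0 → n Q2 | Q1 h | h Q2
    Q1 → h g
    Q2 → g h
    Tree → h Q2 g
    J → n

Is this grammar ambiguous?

Witness: h g h

Derivation 1: Q0 ⇒ Q1 h ⇒ h g h
Derivation 2: Q0 ⇒ h Q2 ⇒ h g h

Two distinct leftmost derivations for the same string.

Ambiguous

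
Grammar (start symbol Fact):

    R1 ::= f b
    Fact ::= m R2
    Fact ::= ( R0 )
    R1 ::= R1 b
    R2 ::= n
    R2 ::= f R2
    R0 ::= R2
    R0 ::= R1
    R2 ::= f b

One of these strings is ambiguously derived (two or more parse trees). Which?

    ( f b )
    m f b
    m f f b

( f b ): 2 trees
m f b: 1 tree
m f f b: 1 tree

( f b )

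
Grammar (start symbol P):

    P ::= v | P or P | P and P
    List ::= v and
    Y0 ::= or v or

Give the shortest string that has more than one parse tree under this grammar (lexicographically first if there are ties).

length 1: no string has ≥2 trees
length 3: no string has ≥2 trees
length 5: v and v and v has 2 parse trees

Two derivations of v and v and v:
  P ⇒ P and P ⇒ v and P ⇒ v and P and P ⇒ v and v and P ⇒ v and v and v
  P ⇒ P and P ⇒ P and P and P ⇒ v and P and P ⇒ v and v and P ⇒ v and v and v

v and v and v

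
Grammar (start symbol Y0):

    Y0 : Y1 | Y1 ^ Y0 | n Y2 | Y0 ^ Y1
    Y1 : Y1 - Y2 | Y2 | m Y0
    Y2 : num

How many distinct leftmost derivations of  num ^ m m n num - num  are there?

4

Parse trees for num ^ m m n num - num:
  [Y0 [Y1 [Y2 num]] ^ [Y0 [Y1 [Y1 m [Y0 [Y1 m [Y0 n [Y2 num]]]]] - [Y2 num]]]]
  [Y0 [Y1 [Y2 num]] ^ [Y0 [Y1 m [Y0 [Y1 [Y1 m [Y0 n [Y2 num]]] - [Y2 num]]]]]]
  [Y0 [Y0 [Y1 [Y2 num]]] ^ [Y1 [Y1 m [Y0 [Y1 m [Y0 n [Y2 num]]]]] - [Y2 num]]]
  [Y0 [Y0 [Y1 [Y2 num]]] ^ [Y1 m [Y0 [Y1 [Y1 m [Y0 n [Y2 num]]] - [Y2 num]]]]]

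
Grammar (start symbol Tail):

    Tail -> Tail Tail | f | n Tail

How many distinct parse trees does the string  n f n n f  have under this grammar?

2

Parse trees for n f n n f:
  [Tail [Tail n [Tail f]] [Tail n [Tail n [Tail f]]]]
  [Tail n [Tail [Tail f] [Tail n [Tail n [Tail f]]]]]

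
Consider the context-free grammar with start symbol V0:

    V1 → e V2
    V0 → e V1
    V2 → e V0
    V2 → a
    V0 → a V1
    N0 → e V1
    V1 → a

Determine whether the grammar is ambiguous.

Unambiguous

(N0 is unreachable from V0, so its rules don't affect L(V0).) The reachable rules are right-linear with at most one rule per (nonterminal, next-terminal) pair. Each input token forces the next rule, so parsing is deterministic.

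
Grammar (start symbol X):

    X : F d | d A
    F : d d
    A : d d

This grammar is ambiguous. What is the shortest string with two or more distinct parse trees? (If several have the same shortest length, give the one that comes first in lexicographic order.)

length 3: d d d has 2 parse trees

Two derivations of d d d:
  X ⇒ F d ⇒ d d d
  X ⇒ d A ⇒ d d d

d d d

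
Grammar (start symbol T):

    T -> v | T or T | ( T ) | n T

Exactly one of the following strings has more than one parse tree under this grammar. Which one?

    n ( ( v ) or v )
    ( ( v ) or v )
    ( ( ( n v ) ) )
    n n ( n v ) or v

n ( ( v ) or v ): 1 tree
( ( v ) or v ): 1 tree
( ( ( n v ) ) ): 1 tree
n n ( n v ) or v: 3 trees

n n ( n v ) or v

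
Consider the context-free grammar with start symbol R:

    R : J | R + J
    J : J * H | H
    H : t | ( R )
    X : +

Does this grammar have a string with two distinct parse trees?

Unambiguous

Only R, J, H are reachable from R; ignoring the rest: R → R + J | J  ;  J → J * H | H  — a left-associative chain with H at the bottom. Each string factors uniquely by precedence.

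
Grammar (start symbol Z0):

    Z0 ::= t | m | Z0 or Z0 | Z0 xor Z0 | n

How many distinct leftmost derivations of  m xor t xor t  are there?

2

Parse trees for m xor t xor t:
  [Z0 [Z0 m] xor [Z0 [Z0 t] xor [Z0 t]]]
  [Z0 [Z0 [Z0 m] xor [Z0 t]] xor [Z0 t]]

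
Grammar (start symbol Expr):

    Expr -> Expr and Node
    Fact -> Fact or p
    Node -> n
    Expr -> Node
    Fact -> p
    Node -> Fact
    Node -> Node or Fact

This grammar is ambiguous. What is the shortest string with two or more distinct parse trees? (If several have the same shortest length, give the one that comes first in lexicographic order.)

length 1: no string has ≥2 trees
length 3: p or p has 2 parse trees

Two derivations of p or p:
  Expr ⇒ Node ⇒ Fact ⇒ Fact or p ⇒ p or p
  Expr ⇒ Node ⇒ Node or Fact ⇒ Fact or Fact ⇒ p or Fact ⇒ p or p

p or p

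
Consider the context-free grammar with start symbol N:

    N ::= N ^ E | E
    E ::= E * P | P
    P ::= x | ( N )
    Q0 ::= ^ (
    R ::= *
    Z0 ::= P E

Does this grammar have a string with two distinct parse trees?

(Q0, R, Z0 are unreachable from N, so their rules don't affect L(N).) This is a standard precedence ladder (N over E over P), with each level left-recursive on its own operator ('^' at N, '*' at E). That structure is LR(1), hence unambiguous.

Unambiguous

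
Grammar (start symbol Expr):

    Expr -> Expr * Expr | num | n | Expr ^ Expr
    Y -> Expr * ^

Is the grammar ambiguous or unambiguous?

Witness: n * n * n

Derivation 1: Expr ⇒ Expr * Expr ⇒ Expr * Expr * Expr ⇒ n * Expr * Expr ⇒ n * n * Expr ⇒ n * n * n
Derivation 2: Expr ⇒ Expr * Expr ⇒ n * Expr ⇒ n * Expr * Expr ⇒ n * n * Expr ⇒ n * n * n

Two distinct leftmost derivations for the same string.

Ambiguous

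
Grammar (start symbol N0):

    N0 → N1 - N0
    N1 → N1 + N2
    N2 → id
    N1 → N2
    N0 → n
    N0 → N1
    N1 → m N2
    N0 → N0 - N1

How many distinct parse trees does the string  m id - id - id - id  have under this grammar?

8

Parse trees for m id - id - id - id:
  [N0 [N1 m [N2 id]] - [N0 [N1 [N2 id]] - [N0 [N1 [N2 id]] - [N0 [N1 [N2 id]]]]]]
  [N0 [N1 m [N2 id]] - [N0 [N1 [N2 id]] - [N0 [N0 [N1 [N2 id]]] - [N1 [N2 id]]]]]
  [N0 [N1 m [N2 id]] - [N0 [N0 [N1 [N2 id]] - [N0 [N1 [N2 id]]]] - [N1 [N2 id]]]]
  [N0 [N1 m [N2 id]] - [N0 [N0 [N0 [N1 [N2 id]]] - [N1 [N2 id]]] - [N1 [N2 id]]]]
  [N0 [N0 [N1 m [N2 id]] - [N0 [N1 [N2 id]] - [N0 [N1 [N2 id]]]]] - [N1 [N2 id]]]
  [N0 [N0 [N1 m [N2 id]] - [N0 [N0 [N1 [N2 id]]] - [N1 [N2 id]]]] - [N1 [N2 id]]]
  [N0 [N0 [N0 [N1 m [N2 id]] - [N0 [N1 [N2 id]]]] - [N1 [N2 id]]] - [N1 [N2 id]]]
  [N0 [N0 [N0 [N0 [N1 m [N2 id]]] - [N1 [N2 id]]] - [N1 [N2 id]]] - [N1 [N2 id]]]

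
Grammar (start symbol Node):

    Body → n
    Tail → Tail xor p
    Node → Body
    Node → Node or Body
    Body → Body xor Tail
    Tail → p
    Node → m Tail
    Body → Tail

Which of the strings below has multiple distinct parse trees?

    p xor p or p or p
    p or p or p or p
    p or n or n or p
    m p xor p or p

p xor p or p or p

p xor p or p or p: 2 trees
p or p or p or p: 1 tree
p or n or n or p: 1 tree
m p xor p or p: 1 tree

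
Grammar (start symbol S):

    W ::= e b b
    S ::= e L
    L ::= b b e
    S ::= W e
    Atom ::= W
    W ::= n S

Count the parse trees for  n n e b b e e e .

Parse trees for n n e b b e e e:
  [S [W n [S [W n [S e [L b b e]]] e]] e]
  [S [W n [S [W n [S [W e b b] e]] e]] e]

2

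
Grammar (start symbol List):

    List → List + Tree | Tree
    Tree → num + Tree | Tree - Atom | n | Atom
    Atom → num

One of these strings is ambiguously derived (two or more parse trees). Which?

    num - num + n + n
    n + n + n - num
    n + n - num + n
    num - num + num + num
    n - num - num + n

num - num + num + num

num - num + n + n: 1 tree
n + n + n - num: 1 tree
n + n - num + n: 1 tree
num - num + num + num: 2 trees
n - num - num + n: 1 tree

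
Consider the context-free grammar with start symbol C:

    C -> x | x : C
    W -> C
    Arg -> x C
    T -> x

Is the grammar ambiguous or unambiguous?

Unambiguous

Only C is reachable from C; ignoring the rest: The reachable grammar is A → atom sep A | atom. Each atom is followed by either the separator (recurse) or end-of-string (stop) — no choice point.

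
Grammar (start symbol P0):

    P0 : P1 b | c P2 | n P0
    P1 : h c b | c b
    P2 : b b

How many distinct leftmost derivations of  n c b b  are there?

Parse trees for n c b b:
  [P0 n [P0 [P1 c b] b]]
  [P0 n [P0 c [P2 b b]]]

2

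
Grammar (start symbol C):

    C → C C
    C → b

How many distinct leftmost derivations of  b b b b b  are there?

14

Parse trees for b b b b b (showing first 6 of 14):
  [C [C b] [C [C b] [C [C b] [C [C b] [C b]]]]]
  [C [C b] [C [C b] [C [C [C b] [C b]] [C b]]]]
  [C [C b] [C [C [C b] [C b]] [C [C b] [C b]]]]
  [C [C b] [C [C [C b] [C [C b] [C b]]] [C b]]]
  [C [C b] [C [C [C [C b] [C b]] [C b]] [C b]]]
  [C [C [C b] [C b]] [C [C b] [C [C b] [C b]]]]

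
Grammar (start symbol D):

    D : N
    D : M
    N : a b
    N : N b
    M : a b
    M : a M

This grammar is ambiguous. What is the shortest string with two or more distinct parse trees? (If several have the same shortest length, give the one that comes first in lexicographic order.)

length 2: a b has 2 parse trees

Two derivations of a b:
  D ⇒ N ⇒ a b
  D ⇒ M ⇒ a b

a b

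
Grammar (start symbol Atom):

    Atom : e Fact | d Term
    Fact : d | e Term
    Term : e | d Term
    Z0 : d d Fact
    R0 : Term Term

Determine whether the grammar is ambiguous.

(Z0, R0 are unreachable from Atom, so their rules don't affect L(Atom).) Restricted to the reachable nonterminals, every rule has the form A → t or A → t B, and no two rules for the same A share a first terminal. The grammar encodes a DFA — one run per string.

Unambiguous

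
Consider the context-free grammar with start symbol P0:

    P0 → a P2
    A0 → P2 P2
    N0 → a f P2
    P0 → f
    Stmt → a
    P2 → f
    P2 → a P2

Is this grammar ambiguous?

Unambiguous

(A0, Stmt, N0 are unreachable from P0, so their rules don't affect L(P0).) The reachable rules are right-linear with at most one rule per (nonterminal, next-terminal) pair. Each input token forces the next rule, so parsing is deterministic.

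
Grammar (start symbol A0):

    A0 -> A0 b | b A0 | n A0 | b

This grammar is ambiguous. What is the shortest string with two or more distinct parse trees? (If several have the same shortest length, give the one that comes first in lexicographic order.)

length 1: no string has ≥2 trees
length 2: b b has 2 parse trees

Two derivations of b b:
  A0 ⇒ A0 b ⇒ b b
  A0 ⇒ b A0 ⇒ b b

b b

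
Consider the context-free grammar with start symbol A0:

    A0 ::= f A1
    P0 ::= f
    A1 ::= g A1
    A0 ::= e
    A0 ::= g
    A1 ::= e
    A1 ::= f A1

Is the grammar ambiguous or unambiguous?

Unambiguous

(P0 is unreachable from A0, so its rules don't affect L(A0).) Each reachable nonterminal has at most one production per leading terminal, and all productions are right-linear; the derivation is determined token-by-token.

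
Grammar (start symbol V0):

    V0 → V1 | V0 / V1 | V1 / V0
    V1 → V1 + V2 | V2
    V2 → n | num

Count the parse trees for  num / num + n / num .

4

Parse trees for num / num + n / num:
  [V0 [V0 [V0 [V1 [V2 num]]] / [V1 [V1 [V2 num]] + [V2 n]]] / [V1 [V2 num]]]
  [V0 [V0 [V1 [V2 num]] / [V0 [V1 [V1 [V2 num]] + [V2 n]]]] / [V1 [V2 num]]]
  [V0 [V1 [V2 num]] / [V0 [V0 [V1 [V1 [V2 num]] + [V2 n]]] / [V1 [V2 num]]]]
  [V0 [V1 [V2 num]] / [V0 [V1 [V1 [V2 num]] + [V2 n]] / [V0 [V1 [V2 num]]]]]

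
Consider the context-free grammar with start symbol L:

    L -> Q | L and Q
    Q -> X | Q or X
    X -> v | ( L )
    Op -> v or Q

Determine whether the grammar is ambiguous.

Only L, Q, X are reachable from L; ignoring the rest: The grammar is stratified — L handles 'and' (left-recursive), Q handles 'or', X atoms. Each operator has a fixed associativity and precedence level, so every string has one parse.

Unambiguous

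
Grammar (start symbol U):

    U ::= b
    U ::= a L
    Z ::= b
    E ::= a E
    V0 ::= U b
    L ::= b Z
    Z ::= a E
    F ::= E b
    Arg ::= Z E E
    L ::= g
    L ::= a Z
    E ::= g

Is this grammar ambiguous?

Unambiguous

(V0, F, Arg are unreachable from U, so their rules don't affect L(U).) The reachable rules are right-linear with at most one rule per (nonterminal, next-terminal) pair. Each input token forces the next rule, so parsing is deterministic.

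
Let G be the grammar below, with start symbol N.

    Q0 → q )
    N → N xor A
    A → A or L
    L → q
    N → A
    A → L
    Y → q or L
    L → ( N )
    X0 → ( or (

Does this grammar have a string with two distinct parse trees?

(Q0, Y, X0 are unreachable from N, so their rules don't affect L(N).) The grammar is stratified — N handles 'xor' (left-recursive), A handles 'or', L atoms. Each operator has a fixed associativity and precedence level, so every string has one parse.

Unambiguous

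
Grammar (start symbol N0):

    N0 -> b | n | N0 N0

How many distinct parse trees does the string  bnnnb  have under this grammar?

Parse trees for bnnnb (showing first 6 of 14):
  [N0 [N0 b] [N0 [N0 n] [N0 [N0 n] [N0 [N0 n] [N0 b]]]]]
  [N0 [N0 b] [N0 [N0 n] [N0 [N0 [N0 n] [N0 n]] [N0 b]]]]
  [N0 [N0 b] [N0 [N0 [N0 n] [N0 n]] [N0 [N0 n] [N0 b]]]]
  [N0 [N0 b] [N0 [N0 [N0 n] [N0 [N0 n] [N0 n]]] [N0 b]]]
  [N0 [N0 b] [N0 [N0 [N0 [N0 n] [N0 n]] [N0 n]] [N0 b]]]
  [N0 [N0 [N0 b] [N0 n]] [N0 [N0 n] [N0 [N0 n] [N0 b]]]]

14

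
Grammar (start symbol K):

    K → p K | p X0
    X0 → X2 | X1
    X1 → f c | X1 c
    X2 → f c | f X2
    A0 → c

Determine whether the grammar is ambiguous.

Ambiguous

Witness: p f c

Derivation 1: K ⇒ p X0 ⇒ p X2 ⇒ p f c
Derivation 2: K ⇒ p X0 ⇒ p X1 ⇒ p f c

Two distinct leftmost derivations for the same string.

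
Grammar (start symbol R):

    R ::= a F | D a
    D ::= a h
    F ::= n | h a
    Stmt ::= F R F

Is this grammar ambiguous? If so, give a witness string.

Ambiguous

Witness: a h a

Derivation 1: R ⇒ a F ⇒ a h a
Derivation 2: R ⇒ D a ⇒ a h a

Two distinct leftmost derivations for the same string.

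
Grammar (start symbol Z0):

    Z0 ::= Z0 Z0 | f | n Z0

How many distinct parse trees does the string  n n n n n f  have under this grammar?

1

Parse trees for n n n n n f:
  [Z0 n [Z0 n [Z0 n [Z0 n [Z0 n [Z0 f]]]]]]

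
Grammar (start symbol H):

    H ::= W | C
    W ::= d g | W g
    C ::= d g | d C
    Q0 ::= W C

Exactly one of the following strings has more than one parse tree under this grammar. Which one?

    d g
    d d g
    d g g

d g

d g: 2 trees
d d g: 1 tree
d g g: 1 tree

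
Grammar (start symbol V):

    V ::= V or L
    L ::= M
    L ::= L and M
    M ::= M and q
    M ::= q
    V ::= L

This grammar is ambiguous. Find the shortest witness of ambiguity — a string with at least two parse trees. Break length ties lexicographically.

length 1: no string has ≥2 trees
length 3: q and q has 2 parse trees

Two derivations of q and q:
  V ⇒ L ⇒ M ⇒ M and q ⇒ q and q
  V ⇒ L ⇒ L and M ⇒ M and M ⇒ q and M ⇒ q and q

q and q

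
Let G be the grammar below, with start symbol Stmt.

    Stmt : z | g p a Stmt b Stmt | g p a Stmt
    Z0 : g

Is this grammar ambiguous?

Witness: g p a g p a z b z

Derivation 1: Stmt ⇒ g p a Stmt b Stmt ⇒ g p a g p a Stmt b Stmt ⇒ g p a g p a z b Stmt ⇒ g p a g p a z b z
Derivation 2: Stmt ⇒ g p a Stmt ⇒ g p a g p a Stmt b Stmt ⇒ g p a g p a z b Stmt ⇒ g p a g p a z b z

Two distinct leftmost derivations for the same string.

Ambiguous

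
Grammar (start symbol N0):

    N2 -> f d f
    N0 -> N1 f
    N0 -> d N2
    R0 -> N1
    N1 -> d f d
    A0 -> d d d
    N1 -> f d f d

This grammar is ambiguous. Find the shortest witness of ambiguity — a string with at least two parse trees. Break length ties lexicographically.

length 4: d f d f has 2 parse trees

Two derivations of d f d f:
  N0 ⇒ N1 f ⇒ d f d f
  N0 ⇒ d N2 ⇒ d f d f

d f d f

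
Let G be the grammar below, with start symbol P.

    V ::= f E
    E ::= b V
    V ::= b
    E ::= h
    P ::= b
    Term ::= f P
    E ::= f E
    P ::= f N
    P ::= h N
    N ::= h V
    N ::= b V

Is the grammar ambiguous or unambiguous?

Unambiguous

(Term is unreachable from P, so its rules don't affect L(P).) Each reachable nonterminal has at most one production per leading terminal, and all productions are right-linear; the derivation is determined token-by-token.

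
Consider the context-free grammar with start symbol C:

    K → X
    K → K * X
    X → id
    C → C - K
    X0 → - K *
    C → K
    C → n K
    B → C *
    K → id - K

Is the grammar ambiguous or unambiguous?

Witness: id - id

Derivation 1: C ⇒ C - K ⇒ K - K ⇒ X - K ⇒ id - K ⇒ id - X ⇒ id - id
Derivation 2: C ⇒ K ⇒ id - K ⇒ id - X ⇒ id - id

Two distinct leftmost derivations for the same string.

Ambiguous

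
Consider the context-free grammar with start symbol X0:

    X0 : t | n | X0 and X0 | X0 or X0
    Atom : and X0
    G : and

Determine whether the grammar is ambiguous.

Ambiguous

Witness: n and n and n

Derivation 1: X0 ⇒ X0 and X0 ⇒ n and X0 ⇒ n and X0 and X0 ⇒ n and n and X0 ⇒ n and n and n
Derivation 2: X0 ⇒ X0 and X0 ⇒ X0 and X0 and X0 ⇒ n and X0 and X0 ⇒ n and n and X0 ⇒ n and n and n

Two distinct leftmost derivations for the same string.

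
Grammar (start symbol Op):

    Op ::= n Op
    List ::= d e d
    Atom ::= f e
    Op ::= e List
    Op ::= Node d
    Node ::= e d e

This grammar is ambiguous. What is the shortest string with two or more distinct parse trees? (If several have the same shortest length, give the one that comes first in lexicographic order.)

length 4: e d e d has 2 parse trees

Two derivations of e d e d:
  Op ⇒ e List ⇒ e d e d
  Op ⇒ Node d ⇒ e d e d

e d e d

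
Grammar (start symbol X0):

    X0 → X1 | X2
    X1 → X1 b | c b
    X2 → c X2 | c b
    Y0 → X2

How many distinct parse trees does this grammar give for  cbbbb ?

1

Parse trees for cbbbb:
  [X0 [X1 [X1 [X1 [X1 c b] b] b] b]]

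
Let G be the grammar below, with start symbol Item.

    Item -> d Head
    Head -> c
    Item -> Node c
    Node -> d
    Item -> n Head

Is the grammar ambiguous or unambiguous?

Ambiguous

Witness: d c

Derivation 1: Item ⇒ d Head ⇒ d c
Derivation 2: Item ⇒ Node c ⇒ d c

Two distinct leftmost derivations for the same string.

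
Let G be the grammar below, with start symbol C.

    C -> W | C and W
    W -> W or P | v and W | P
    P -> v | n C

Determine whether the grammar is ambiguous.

Witness: v and v

Derivation 1: C ⇒ W ⇒ v and W ⇒ v and P ⇒ v and v
Derivation 2: C ⇒ C and W ⇒ W and W ⇒ P and W ⇒ v and W ⇒ v and P ⇒ v and v

Two distinct leftmost derivations for the same string.

Ambiguous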